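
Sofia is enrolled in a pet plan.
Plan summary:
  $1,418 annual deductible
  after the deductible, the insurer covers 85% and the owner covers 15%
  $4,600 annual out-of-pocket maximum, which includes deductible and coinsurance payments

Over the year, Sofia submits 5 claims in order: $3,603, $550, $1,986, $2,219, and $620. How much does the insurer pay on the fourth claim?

$1,886.15

#1 ($3,603): deductible takes $1,418, $2,185 remains; 15% of $2,185 = $327.75. Owner owes $1,745.75 (running OOP $1,745.75). Plan pays $3,603 − $1,745.75 = $1,857.25.
#2 ($550): deductible met; 15% of $550 = $82.50. Cost to owner: $82.50. OOP to date $1,828.25. Insurer: $550 − $82.50 = $467.50.
#3 ($1,986): 15% coinsurance on $1,986 = $297.90. Cost to owner: $297.90. OOP to date $2,126.15. Insurer: $1,986 − $297.90 = $1,688.10.
#4 ($2,219): deductible already satisfied, so owner's share is 15% × $2,219 = $332.85. Cost to owner: $332.85. OOP to date $2,459. Plan pays $2,219 − $332.85 = $1,886.15.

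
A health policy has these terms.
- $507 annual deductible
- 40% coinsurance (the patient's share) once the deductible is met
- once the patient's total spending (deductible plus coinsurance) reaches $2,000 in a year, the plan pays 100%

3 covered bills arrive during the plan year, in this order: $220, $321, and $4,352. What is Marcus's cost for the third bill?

Claim 1 — $220: fully absorbed by the deductible. Patient owes $220 (running OOP $220).
Claim 2 — $321: $287 to deductible, leaving $34; patient's 40% is $13.60. Patient pays $300.60; OOP now $520.60.
Claim 3 — $4,352: 40% coinsurance on $4,352 = $1,740.80. Adding that to $520.60 gives $2,261.40, past the $2,000 cap; patient pays only $2,000 − $520.60 = $1,479.40.

$1,479.40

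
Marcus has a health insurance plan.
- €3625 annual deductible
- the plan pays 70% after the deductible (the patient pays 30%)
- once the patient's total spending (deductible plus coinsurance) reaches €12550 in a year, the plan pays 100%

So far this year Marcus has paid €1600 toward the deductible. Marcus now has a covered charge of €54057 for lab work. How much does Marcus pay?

€1600 of the €3625 deductible is already met, leaving €2025.
After the €2025 deductible portion, €54057 − €2025 = €52032 is subject to coinsurance.
Coinsurance: €52032 × 30% = €15609.60.
So the patient owes €2025 + €15609.60 = €17634.60 before any cap.
Year-to-date out-of-pocket would reach €1600 + €17634.60 = €19234.60, above the €12550 maximum, so the patient pays only €12550 − €1600 = €10950.

€10950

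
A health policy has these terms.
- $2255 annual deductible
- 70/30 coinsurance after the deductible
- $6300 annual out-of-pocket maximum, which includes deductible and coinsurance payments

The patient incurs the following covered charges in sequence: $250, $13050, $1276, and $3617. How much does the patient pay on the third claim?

Claim 1 — $250: all of it applies to the deductible. Cost to patient: $250. OOP to date $250.
Claim 2 — $13050: $2005 finishes the deductible; $11045 goes to coinsurance; patient's 30% is $3313.50. Cost to patient: $5318.50. OOP to date $5568.50.
Claim 3 — $1276: deductible met; 30% of $1276 = $382.80. Patient pays $382.80; OOP now $5951.30.

$382.80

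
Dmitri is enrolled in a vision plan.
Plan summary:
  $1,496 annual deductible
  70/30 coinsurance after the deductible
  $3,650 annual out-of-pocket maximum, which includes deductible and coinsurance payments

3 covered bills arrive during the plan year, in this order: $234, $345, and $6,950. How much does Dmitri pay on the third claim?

$2,726.90

Bill 1, $234: all of it applies to the deductible. Cost to member: $234. OOP to date $234.
Bill 2, $345: fully absorbed by the deductible. Member owes $345 (running OOP $579).
Bill 3, $6,950: $917 finishes the deductible; $6,033 goes to coinsurance; member's 30% is $1,809.90. Cost to member: $2,726.90. OOP to date $3,305.90.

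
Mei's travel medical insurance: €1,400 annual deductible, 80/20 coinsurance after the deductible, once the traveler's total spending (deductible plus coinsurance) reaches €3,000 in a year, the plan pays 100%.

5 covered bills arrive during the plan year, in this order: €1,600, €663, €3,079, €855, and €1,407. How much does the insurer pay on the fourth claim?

€684

Claim 1 (€1,600): deductible takes €1,400, €200 remains; coinsurance €200 × 20% = €40. Traveler owes €1,440 (running OOP €1,440). Insurer: €1,600 − €1,440 = €160.
Claim 2 (€663): 20% coinsurance on €663 = €132.60. Traveler pays €132.60; OOP now €1,572.60. Insurer: €663 − €132.60 = €530.40.
Claim 3 (€3,079): deductible already satisfied, so traveler's share is 20% × €3,079 = €615.80. Traveler pays €615.80; OOP now €2,188.40. Insurer: €3,079 − €615.80 = €2,463.20.
Claim 4 (€855): deductible already satisfied, so traveler's share is 20% × €855 = €171. Cost to traveler: €171. OOP to date €2,359.40. Insurer: €855 − €171 = €684.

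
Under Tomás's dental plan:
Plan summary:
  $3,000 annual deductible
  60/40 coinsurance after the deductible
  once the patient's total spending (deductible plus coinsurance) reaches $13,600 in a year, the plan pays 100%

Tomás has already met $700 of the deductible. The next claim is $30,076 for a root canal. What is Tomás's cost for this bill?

Remaining deductible: $3,000 − $700 = $2,300.
After the $2,300 deductible portion, $30,076 − $2,300 = $27,776 is subject to coinsurance.
Coinsurance: $27,776 × 40% = $11,110.40.
So the patient owes $2,300 + $11,110.40 = $13,410.40 before any cap.
Adding $13,410.40 to the $700 already spent would give $14,110.40, which exceeds the $13,600 cap; the patient pays just $13,600 − $700 = $12,900.

$12,900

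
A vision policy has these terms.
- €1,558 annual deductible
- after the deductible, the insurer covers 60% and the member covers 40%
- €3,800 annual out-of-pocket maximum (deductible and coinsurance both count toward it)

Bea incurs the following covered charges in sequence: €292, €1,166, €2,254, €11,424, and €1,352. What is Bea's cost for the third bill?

€961.60

#1 (€292): entire amount goes to the deductible. Cost to member: €292. OOP to date €292.
#2 (€1,166): all of it applies to the deductible. Cost to member: €1,166. OOP to date €1,458.
#3 (€2,254): deductible takes €100, €2,154 remains; member's 40% is €861.60. Cost to member: €961.60. OOP to date €2,419.60.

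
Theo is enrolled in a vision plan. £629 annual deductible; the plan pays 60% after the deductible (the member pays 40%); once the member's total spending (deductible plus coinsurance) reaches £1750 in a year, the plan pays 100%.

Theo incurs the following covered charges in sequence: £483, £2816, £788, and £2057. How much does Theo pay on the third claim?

£53

Claim 1 (£483): fully absorbed by the deductible. Cost to member: £483. OOP to date £483.
Claim 2 (£2816): £146 to deductible, leaving £2670; member's 40% is £1068. Member pays £1214; OOP now £1697.
Claim 3 (£788): deductible already satisfied, so member's share is 40% × £788 = £315.20. OOP would hit £2012.20 > £1750, so the cap limits the member to £1750 − £1697 = £53.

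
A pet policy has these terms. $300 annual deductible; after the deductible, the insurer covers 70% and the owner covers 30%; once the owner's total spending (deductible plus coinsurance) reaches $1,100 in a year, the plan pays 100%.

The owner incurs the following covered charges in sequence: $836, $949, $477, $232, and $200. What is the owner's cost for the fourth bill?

$69.60

#1 ($836): $300 to deductible, leaving $536; owner's 30% is $160.80. Owner owes $460.80 (running OOP $460.80).
#2 ($949): 30% coinsurance on $949 = $284.70. Owner pays $284.70; OOP now $745.50.
#3 ($477): deductible met; 30% of $477 = $143.10. Owner pays $143.10; OOP now $888.60.
#4 ($232): deductible already satisfied, so owner's share is 30% × $232 = $69.60. Cost to owner: $69.60. OOP to date $958.20.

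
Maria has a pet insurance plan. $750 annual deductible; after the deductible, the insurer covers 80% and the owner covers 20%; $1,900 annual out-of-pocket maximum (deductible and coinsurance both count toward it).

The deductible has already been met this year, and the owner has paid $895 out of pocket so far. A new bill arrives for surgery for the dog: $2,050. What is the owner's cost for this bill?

$410

The deductible is already satisfied, so the full bill goes to coinsurance.
Coinsurance: $2,050 × 20% = $410.
Cumulative spending $895 + $410 = $1,305 stays under the $1,900 maximum.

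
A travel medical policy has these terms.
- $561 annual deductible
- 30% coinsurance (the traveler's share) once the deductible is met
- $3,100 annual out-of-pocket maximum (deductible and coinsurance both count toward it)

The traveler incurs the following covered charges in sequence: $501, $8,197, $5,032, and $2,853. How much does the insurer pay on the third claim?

$4,934.10

Claim 1 ($501): all of it applies to the deductible. Cost to traveler: $501. OOP to date $501. Plan pays $501 − $501 = $0.
Claim 2 ($8,197): deductible takes $60, $8,137 remains; coinsurance $8,137 × 30% = $2,441.10. Traveler owes $2,501.10 (running OOP $3,002.10). Plan pays $8,197 − $2,501.10 = $5,695.90.
Claim 3 ($5,032): deductible already satisfied, so traveler's share is 30% × $5,032 = $1,509.60. OOP would hit $4,511.70 > $3,100, so the cap limits the traveler to $3,100 − $3,002.10 = $97.90. Insurer: $5,032 − $97.90 = $4,934.10.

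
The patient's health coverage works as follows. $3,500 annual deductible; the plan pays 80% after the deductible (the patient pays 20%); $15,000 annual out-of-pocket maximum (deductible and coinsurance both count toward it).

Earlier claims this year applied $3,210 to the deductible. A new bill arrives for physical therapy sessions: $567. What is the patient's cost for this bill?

$345.40

$3,210 of the $3,500 deductible is already met, leaving $290.
That leaves $567 − $290 = $277 for coinsurance.
20% of $277 = $55.40 falls to the patient.
That puts the patient's cost at $290 + $55.40 = $345.40 before any cap.
Total out-of-pocket so far would be $3,210 + $345.40 = $3,555.40, below the $15,000 cap — no reduction.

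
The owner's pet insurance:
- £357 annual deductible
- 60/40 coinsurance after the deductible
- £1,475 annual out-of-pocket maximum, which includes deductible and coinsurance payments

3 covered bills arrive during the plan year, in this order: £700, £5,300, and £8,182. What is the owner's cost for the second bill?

Claim 1 — £700: £357 finishes the deductible; £343 goes to coinsurance; coinsurance £343 × 40% = £137.20. Owner owes £494.20 (running OOP £494.20).
Claim 2 — £5,300: 40% coinsurance on £5,300 = £2,120. Adding that to £494.20 gives £2,614.20, past the £1,475 cap; owner pays only £1,475 − £494.20 = £980.80.

£980.80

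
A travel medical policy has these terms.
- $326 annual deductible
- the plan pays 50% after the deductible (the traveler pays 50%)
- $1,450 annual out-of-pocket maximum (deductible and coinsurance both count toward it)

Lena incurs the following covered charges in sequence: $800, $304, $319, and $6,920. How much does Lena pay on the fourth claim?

$575.50

Claim 1 ($800): $326 finishes the deductible; $474 goes to coinsurance; coinsurance $474 × 50% = $237. Traveler pays $563; OOP now $563.
Claim 2 ($304): 50% coinsurance on $304 = $152. Traveler pays $152; OOP now $715.
Claim 3 ($319): deductible met; 50% of $319 = $159.50. Traveler pays $159.50; OOP now $874.50.
Claim 4 ($6,920): deductible met; 50% of $6,920 = $3,460. Adding that to $874.50 gives $4,334.50, past the $1,450 cap; traveler pays only $1,450 − $874.50 = $575.50.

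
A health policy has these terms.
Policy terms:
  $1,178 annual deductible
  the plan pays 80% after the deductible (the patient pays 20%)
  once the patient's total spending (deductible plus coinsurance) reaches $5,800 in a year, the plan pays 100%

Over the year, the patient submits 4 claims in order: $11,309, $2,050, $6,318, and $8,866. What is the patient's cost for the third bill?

$1,263.60

Claim 1 — $11,309: $1,178 to deductible, leaving $10,131; coinsurance $10,131 × 20% = $2,026.20. Patient pays $3,204.20; OOP now $3,204.20.
Claim 2 — $2,050: 20% coinsurance on $2,050 = $410. Cost to patient: $410. OOP to date $3,614.20.
Claim 3 — $6,318: deductible already satisfied, so patient's share is 20% × $6,318 = $1,263.60. Cost to patient: $1,263.60. OOP to date $4,877.80.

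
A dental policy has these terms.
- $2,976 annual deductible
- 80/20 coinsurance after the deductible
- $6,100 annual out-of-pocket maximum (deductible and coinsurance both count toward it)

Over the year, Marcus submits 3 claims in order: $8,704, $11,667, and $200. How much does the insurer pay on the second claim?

Claim 1 ($8,704): deductible takes $2,976, $5,728 remains; 20% of $5,728 = $1,145.60. Patient owes $4,121.60 (running OOP $4,121.60). Insurer: $8,704 − $4,121.60 = $4,582.40.
Claim 2 ($11,667): deductible already satisfied, so patient's share is 20% × $11,667 = $2,333.40. That would push OOP to $6,455, over the $6,100 cap, so patient pays $6,100 − $4,121.60 = $1,978.40. Insurer: $11,667 − $1,978.40 = $9,688.60.

$9,688.60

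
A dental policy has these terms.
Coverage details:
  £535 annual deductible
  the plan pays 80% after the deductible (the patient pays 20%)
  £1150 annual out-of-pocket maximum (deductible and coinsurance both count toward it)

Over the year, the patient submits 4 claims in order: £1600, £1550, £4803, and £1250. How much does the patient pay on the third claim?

Bill 1, £1600: £535 finishes the deductible; £1065 goes to coinsurance; coinsurance £1065 × 20% = £213. Cost to patient: £748. OOP to date £748.
Bill 2, £1550: deductible already satisfied, so patient's share is 20% × £1550 = £310. Patient owes £310 (running OOP £1058).
Bill 3, £4803: deductible already satisfied, so patient's share is 20% × £4803 = £960.60. OOP would hit £2018.60 > £1150, so the cap limits the patient to £1150 − £1058 = £92.

£92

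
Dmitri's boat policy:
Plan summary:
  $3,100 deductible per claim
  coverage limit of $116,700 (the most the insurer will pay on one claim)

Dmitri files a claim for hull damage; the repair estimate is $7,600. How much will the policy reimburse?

$4,500

Less the $3,100 deductible: $7,600 − $3,100 = $4,500.
That's under the $116,700 cap, so the insurer reimburses the full $4,500.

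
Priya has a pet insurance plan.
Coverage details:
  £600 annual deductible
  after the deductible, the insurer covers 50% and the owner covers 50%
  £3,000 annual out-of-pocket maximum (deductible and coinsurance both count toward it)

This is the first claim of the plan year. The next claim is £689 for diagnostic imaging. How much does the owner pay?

Nothing has been paid toward the £600 deductible, so the first £600 of this charge is applied there.
After the £600 deductible portion, £689 − £600 = £89 is subject to coinsurance.
Owner's 50% share of £89 is £44.50.
So the owner owes £600 + £44.50 = £644.50 before any cap.
Year-to-date out-of-pocket becomes £0 + £644.50 = £644.50, still under the £3,000 maximum, so no cap applies.

£644.50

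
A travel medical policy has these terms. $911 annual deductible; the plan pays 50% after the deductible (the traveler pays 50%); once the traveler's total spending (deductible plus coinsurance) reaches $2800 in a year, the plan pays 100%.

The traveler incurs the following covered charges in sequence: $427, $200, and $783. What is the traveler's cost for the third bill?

$533.50

Claim 1 — $427: fully absorbed by the deductible. Traveler pays $427; OOP now $427.
Claim 2 — $200: entire amount goes to the deductible. Cost to traveler: $200. OOP to date $627.
Claim 3 — $783: deductible takes $284, $499 remains; traveler's 50% is $249.50. Traveler owes $533.50 (running OOP $1160.50).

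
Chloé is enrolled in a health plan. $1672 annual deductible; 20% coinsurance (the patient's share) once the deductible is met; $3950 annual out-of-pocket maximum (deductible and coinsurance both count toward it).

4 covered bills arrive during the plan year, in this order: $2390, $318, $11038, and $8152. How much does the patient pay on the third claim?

$2070.80

Bill 1, $2390: $1672 to deductible, leaving $718; coinsurance $718 × 20% = $143.60. Patient owes $1815.60 (running OOP $1815.60).
Bill 2, $318: 20% coinsurance on $318 = $63.60. Cost to patient: $63.60. OOP to date $1879.20.
Bill 3, $11038: deductible met; 20% of $11038 = $2207.60. Adding that to $1879.20 gives $4086.80, past the $3950 cap; patient pays only $3950 − $1879.20 = $2070.80.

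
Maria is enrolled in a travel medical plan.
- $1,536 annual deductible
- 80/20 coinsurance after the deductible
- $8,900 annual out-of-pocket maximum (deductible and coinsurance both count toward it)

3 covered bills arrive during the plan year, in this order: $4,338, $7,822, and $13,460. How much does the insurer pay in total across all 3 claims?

$19,267.20

Bill 1, $4,338: $1,536 to deductible, leaving $2,802; coinsurance $2,802 × 20% = $560.40. Cost to traveler: $2,096.40. OOP to date $2,096.40. Insurer: $4,338 − $2,096.40 = $2,241.60.
Bill 2, $7,822: 20% coinsurance on $7,822 = $1,564.40. Traveler owes $1,564.40 (running OOP $3,660.80). Insurer: $7,822 − $1,564.40 = $6,257.60.
Bill 3, $13,460: deductible met; 20% of $13,460 = $2,692. Cost to traveler: $2,692. OOP to date $6,352.80. Insurer: $13,460 − $2,692 = $10,768.
Insurer total = bills − traveler's total = $25,620 − $6,352.80 = $19,267.20.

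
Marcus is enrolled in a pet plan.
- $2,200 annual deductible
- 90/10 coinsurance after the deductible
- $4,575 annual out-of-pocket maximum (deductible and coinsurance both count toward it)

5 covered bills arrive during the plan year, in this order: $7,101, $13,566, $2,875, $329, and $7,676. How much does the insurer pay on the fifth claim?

$7,468.10

Claim 1 ($7,101): deductible takes $2,200, $4,901 remains; 10% of $4,901 = $490.10. Owner owes $2,690.10 (running OOP $2,690.10). Plan pays $7,101 − $2,690.10 = $4,410.90.
Claim 2 ($13,566): deductible met; 10% of $13,566 = $1,356.60. Cost to owner: $1,356.60. OOP to date $4,046.70. Plan pays $13,566 − $1,356.60 = $12,209.40.
Claim 3 ($2,875): deductible already satisfied, so owner's share is 10% × $2,875 = $287.50. Cost to owner: $287.50. OOP to date $4,334.20. Insurer: $2,875 − $287.50 = $2,587.50.
Claim 4 ($329): deductible already satisfied, so owner's share is 10% × $329 = $32.90. Owner pays $32.90; OOP now $4,367.10. Plan pays $329 − $32.90 = $296.10.
Claim 5 ($7,676): deductible met; 10% of $7,676 = $767.60. That would push OOP to $5,134.70, over the $4,575 cap, so owner pays $4,575 − $4,367.10 = $207.90. Insurer: $7,676 − $207.90 = $7,468.10.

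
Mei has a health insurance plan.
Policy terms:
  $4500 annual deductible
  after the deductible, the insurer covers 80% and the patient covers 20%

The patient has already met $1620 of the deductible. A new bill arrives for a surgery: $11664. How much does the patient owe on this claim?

Deductible still to meet: $4500 − $1620 = $2880.
After the $2880 deductible portion, $11664 − $2880 = $8784 is subject to coinsurance.
Patient's 20% share of $8784 is $1756.80.
Patient responsibility: $2880 + $1756.80 = $4636.80.

$4636.80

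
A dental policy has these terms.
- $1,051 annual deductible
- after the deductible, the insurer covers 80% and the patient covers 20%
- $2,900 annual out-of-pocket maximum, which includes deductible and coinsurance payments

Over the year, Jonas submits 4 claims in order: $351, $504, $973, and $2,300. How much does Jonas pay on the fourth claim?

$460

Bill 1, $351: entire amount goes to the deductible. Cost to patient: $351. OOP to date $351.
Bill 2, $504: entire amount goes to the deductible. Cost to patient: $504. OOP to date $855.
Bill 3, $973: $196 finishes the deductible; $777 goes to coinsurance; 20% of $777 = $155.40. Patient pays $351.40; OOP now $1,206.40.
Bill 4, $2,300: deductible already satisfied, so patient's share is 20% × $2,300 = $460. Cost to patient: $460. OOP to date $1,666.40.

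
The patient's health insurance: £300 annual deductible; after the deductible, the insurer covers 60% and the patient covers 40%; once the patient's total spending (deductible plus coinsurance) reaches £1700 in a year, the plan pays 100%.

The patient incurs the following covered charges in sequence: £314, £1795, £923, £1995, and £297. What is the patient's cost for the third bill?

#1 (£314): deductible takes £300, £14 remains; patient's 40% is £5.60. Patient owes £305.60 (running OOP £305.60).
#2 (£1795): deductible met; 40% of £1795 = £718. Cost to patient: £718. OOP to date £1023.60.
#3 (£923): deductible met; 40% of £923 = £369.20. Patient pays £369.20; OOP now £1392.80.

£369.20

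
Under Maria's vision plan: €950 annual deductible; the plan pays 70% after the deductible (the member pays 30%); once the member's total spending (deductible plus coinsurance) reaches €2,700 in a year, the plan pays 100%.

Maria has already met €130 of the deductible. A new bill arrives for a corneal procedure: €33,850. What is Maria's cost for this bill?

€2,570

Remaining deductible: €950 − €130 = €820.
The remaining €33,030 (= €33,850 − €820) moves to coinsurance.
Member's 30% share of €33,030 is €9,909.
That puts the member's cost at €820 + €9,909 = €10,729 before any cap.
Adding €10,729 to the €130 already spent would give €10,859, which exceeds the €2,700 cap; the member pays just €2,700 − €130 = €2,570.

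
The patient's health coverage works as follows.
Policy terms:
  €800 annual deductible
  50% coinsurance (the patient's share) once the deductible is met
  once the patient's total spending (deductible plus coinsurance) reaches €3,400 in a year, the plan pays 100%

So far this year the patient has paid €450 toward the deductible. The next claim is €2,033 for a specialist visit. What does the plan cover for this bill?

€841.50

Deductible still to meet: €800 − €450 = €350.
The remaining €1,683 (= €2,033 − €350) moves to coinsurance.
50% of €1,683 = €841.50 falls to the patient.
Patient responsibility before any cap: €350 + €841.50 = €1,191.50.
Cumulative spending €450 + €1,191.50 = €1,641.50 stays under the €3,400 maximum.
The plan picks up €2,033 − €1,191.50 = €841.50.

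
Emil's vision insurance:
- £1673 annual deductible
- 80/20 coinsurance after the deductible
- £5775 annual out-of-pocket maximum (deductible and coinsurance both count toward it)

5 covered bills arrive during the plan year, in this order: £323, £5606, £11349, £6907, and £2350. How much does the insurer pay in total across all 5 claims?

£20760

Bill 1, £323: all of it applies to the deductible. Member pays £323; OOP now £323. Insurer: £323 − £323 = £0.
Bill 2, £5606: deductible takes £1350, £4256 remains; 20% of £4256 = £851.20. Member pays £2201.20; OOP now £2524.20. Insurer: £5606 − £2201.20 = £3404.80.
Bill 3, £11349: 20% coinsurance on £11349 = £2269.80. Cost to member: £2269.80. OOP to date £4794. Plan pays £11349 − £2269.80 = £9079.20.
Bill 4, £6907: deductible met; 20% of £6907 = £1381.40. That would push OOP to £6175.40, over the £5775 cap, so member pays £5775 − £4794 = £981. Insurer: £6907 − £981 = £5926.
Bill 5, £2350: deductible met; 20% of £2350 = £470. That would push OOP to £6245, over the £5775 cap, so member pays £5775 − £5775 = £0. Plan pays £2350 − £0 = £2350.
Insurer total = bills − member's total = £26535 − £5775 = £20760.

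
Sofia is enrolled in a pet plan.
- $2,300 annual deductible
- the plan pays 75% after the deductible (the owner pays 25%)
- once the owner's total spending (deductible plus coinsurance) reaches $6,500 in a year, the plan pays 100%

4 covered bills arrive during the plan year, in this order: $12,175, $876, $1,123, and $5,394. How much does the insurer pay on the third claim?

$842.25

Claim 1 ($12,175): deductible takes $2,300, $9,875 remains; 25% of $9,875 = $2,468.75. Owner pays $4,768.75; OOP now $4,768.75. Insurer: $12,175 − $4,768.75 = $7,406.25.
Claim 2 ($876): deductible met; 25% of $876 = $219. Owner pays $219; OOP now $4,987.75. Plan pays $876 − $219 = $657.
Claim 3 ($1,123): 25% coinsurance on $1,123 = $280.75. Cost to owner: $280.75. OOP to date $5,268.50. Insurer: $1,123 − $280.75 = $842.25.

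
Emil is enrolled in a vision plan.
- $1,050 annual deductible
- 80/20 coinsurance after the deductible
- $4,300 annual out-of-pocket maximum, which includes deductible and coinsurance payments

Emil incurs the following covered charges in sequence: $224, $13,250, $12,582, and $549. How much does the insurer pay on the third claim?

$11,816.80

#1 ($224): all of it applies to the deductible. Member owes $224 (running OOP $224). Plan pays $224 − $224 = $0.
#2 ($13,250): deductible takes $826, $12,424 remains; coinsurance $12,424 × 20% = $2,484.80. Member pays $3,310.80; OOP now $3,534.80. Insurer: $13,250 − $3,310.80 = $9,939.20.
#3 ($12,582): deductible met; 20% of $12,582 = $2,516.40. OOP would hit $6,051.20 > $4,300, so the cap limits the member to $4,300 − $3,534.80 = $765.20. Insurer: $12,582 − $765.20 = $11,816.80.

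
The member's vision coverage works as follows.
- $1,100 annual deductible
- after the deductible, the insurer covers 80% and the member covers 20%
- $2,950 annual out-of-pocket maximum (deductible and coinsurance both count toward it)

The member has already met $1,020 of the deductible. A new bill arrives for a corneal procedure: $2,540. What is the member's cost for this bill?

$572

$1,020 of the $1,100 deductible is already met, leaving $80.
That leaves $2,540 − $80 = $2,460 for coinsurance.
Coinsurance: $2,460 × 20% = $492.
That puts the member's cost at $80 + $492 = $572 before any cap.
Total out-of-pocket so far would be $1,020 + $572 = $1,592, below the $2,950 cap — no reduction.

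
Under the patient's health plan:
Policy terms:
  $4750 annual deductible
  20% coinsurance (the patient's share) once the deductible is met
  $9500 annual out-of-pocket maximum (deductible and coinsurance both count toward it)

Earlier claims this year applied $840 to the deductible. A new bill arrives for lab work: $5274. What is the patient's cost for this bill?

$4182.80

Remaining deductible: $4750 − $840 = $3910.
After the $3910 deductible portion, $5274 − $3910 = $1364 is subject to coinsurance.
Patient's 20% share of $1364 is $272.80.
Patient responsibility before any cap: $3910 + $272.80 = $4182.80.
Year-to-date out-of-pocket becomes $840 + $4182.80 = $5022.80, still under the $9500 maximum, so no cap applies.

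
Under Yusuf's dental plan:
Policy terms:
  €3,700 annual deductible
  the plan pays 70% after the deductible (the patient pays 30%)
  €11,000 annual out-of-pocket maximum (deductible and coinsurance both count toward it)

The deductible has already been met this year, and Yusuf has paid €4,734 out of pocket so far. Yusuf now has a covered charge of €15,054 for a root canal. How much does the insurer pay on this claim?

The deductible is already satisfied, so the full bill goes to coinsurance.
Coinsurance: €15,054 × 30% = €4,516.20.
Total out-of-pocket so far would be €4,734 + €4,516.20 = €9,250.20, below the €11,000 cap — no reduction.
Insurer pays the balance: €15,054 − €4,516.20 = €10,537.80.

€10,537.80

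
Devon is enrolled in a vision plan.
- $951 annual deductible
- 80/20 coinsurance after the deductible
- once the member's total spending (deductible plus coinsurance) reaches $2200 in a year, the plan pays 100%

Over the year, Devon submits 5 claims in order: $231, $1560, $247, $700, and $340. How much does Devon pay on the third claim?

$49.40

#1 ($231): entire amount goes to the deductible. Member pays $231; OOP now $231.
#2 ($1560): $720 to deductible, leaving $840; 20% of $840 = $168. Member pays $888; OOP now $1119.
#3 ($247): deductible met; 20% of $247 = $49.40. Member owes $49.40 (running OOP $1168.40).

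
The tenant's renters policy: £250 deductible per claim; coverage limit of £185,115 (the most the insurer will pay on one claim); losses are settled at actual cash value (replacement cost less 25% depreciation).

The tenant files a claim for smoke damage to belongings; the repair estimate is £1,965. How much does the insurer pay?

£1,223.75

Depreciate 25%: the covered value is £1,965 × 0.75 = £1,473.75.
Subtract the deductible: £1,473.75 − £250 = £1,223.75.
£1,223.75 is within the £185,115 limit, so the insurer pays £1,223.75.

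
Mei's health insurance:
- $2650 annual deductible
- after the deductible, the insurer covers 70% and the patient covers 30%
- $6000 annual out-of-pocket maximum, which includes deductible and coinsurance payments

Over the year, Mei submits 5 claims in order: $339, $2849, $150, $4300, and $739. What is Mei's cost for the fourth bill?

$1290

#1 ($339): all of it applies to the deductible. Cost to patient: $339. OOP to date $339.
#2 ($2849): deductible takes $2311, $538 remains; patient's 30% is $161.40. Cost to patient: $2472.40. OOP to date $2811.40.
#3 ($150): deductible met; 30% of $150 = $45. Patient owes $45 (running OOP $2856.40).
#4 ($4300): deductible met; 30% of $4300 = $1290. Cost to patient: $1290. OOP to date $4146.40.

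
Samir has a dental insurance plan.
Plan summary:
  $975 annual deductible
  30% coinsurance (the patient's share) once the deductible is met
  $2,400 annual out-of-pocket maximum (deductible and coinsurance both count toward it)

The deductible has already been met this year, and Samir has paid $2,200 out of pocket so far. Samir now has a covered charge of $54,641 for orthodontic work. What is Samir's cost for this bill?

$200

The deductible is already satisfied, so the full bill goes to coinsurance.
Coinsurance: $54,641 × 30% = $16,392.30.
That would bring total out-of-pocket to $18,592.30, past the $2,400 cap. The patient is capped at $2,400 − $2,200 = $200 on this claim.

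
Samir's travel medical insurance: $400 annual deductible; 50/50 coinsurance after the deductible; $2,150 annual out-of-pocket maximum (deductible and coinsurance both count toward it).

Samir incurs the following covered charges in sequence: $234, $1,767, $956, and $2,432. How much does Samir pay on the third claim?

$478

#1 ($234): entire amount goes to the deductible. Cost to traveler: $234. OOP to date $234.
#2 ($1,767): $166 to deductible, leaving $1,601; 50% of $1,601 = $800.50. Traveler owes $966.50 (running OOP $1,200.50).
#3 ($956): 50% coinsurance on $956 = $478. Cost to traveler: $478. OOP to date $1,678.50.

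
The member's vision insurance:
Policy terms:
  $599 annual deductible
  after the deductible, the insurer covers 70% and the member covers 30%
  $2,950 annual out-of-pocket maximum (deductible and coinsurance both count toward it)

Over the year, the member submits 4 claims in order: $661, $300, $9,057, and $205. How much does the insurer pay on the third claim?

Claim 1 ($661): deductible takes $599, $62 remains; coinsurance $62 × 30% = $18.60. Member owes $617.60 (running OOP $617.60). Insurer: $661 − $617.60 = $43.40.
Claim 2 ($300): 30% coinsurance on $300 = $90. Cost to member: $90. OOP to date $707.60. Plan pays $300 − $90 = $210.
Claim 3 ($9,057): deductible already satisfied, so member's share is 30% × $9,057 = $2,717.10. That would push OOP to $3,424.70, over the $2,950 cap, so member pays $2,950 − $707.60 = $2,242.40. Plan pays $9,057 − $2,242.40 = $6,814.60.

$6,814.60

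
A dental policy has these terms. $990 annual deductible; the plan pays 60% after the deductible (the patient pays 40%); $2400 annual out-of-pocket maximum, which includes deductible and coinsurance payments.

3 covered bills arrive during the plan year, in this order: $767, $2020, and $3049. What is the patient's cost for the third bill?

Claim 1 ($767): fully absorbed by the deductible. Patient owes $767 (running OOP $767).
Claim 2 ($2020): deductible takes $223, $1797 remains; 40% of $1797 = $718.80. Patient pays $941.80; OOP now $1708.80.
Claim 3 ($3049): 40% coinsurance on $3049 = $1219.60. Adding that to $1708.80 gives $2928.40, past the $2400 cap; patient pays only $2400 − $1708.80 = $691.20.

$691.20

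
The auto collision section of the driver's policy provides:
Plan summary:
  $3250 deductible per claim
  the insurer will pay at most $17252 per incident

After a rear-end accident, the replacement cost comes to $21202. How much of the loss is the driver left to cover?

$3950

Less the $3250 deductible: $21202 − $3250 = $17952.
Since $17952 > $17252, the payout is capped at $17252.
Driver's share is the uncovered remainder: $21202 − $17252 = $3950.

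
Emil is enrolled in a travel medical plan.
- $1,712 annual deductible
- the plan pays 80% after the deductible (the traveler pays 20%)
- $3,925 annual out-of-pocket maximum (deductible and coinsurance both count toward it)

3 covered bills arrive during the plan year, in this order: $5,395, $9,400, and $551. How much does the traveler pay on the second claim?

$1,476.40

Bill 1, $5,395: $1,712 finishes the deductible; $3,683 goes to coinsurance; traveler's 20% is $736.60. Traveler pays $2,448.60; OOP now $2,448.60.
Bill 2, $9,400: deductible already satisfied, so traveler's share is 20% × $9,400 = $1,880. That would push OOP to $4,328.60, over the $3,925 cap, so traveler pays $3,925 − $2,448.60 = $1,476.40.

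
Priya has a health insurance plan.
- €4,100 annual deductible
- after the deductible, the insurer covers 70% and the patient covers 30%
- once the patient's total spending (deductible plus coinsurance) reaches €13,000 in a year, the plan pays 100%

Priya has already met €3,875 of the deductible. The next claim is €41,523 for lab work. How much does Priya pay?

€3,875 of the €4,100 deductible is already met, leaving €225.
After the €225 deductible portion, €41,523 − €225 = €41,298 is subject to coinsurance.
30% of €41,298 = €12,389.40 falls to the patient.
So the patient owes €225 + €12,389.40 = €12,614.40 before any cap.
That would bring total out-of-pocket to €16,489.40, past the €13,000 cap. The patient is capped at €13,000 − €3,875 = €9,125 on this claim.

€9,125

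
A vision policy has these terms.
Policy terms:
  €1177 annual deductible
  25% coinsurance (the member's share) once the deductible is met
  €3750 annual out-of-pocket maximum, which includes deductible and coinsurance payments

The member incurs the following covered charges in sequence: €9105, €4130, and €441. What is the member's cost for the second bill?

Claim 1 — €9105: €1177 finishes the deductible; €7928 goes to coinsurance; 25% of €7928 = €1982. Member owes €3159 (running OOP €3159).
Claim 2 — €4130: deductible met; 25% of €4130 = €1032.50. Adding that to €3159 gives €4191.50, past the €3750 cap; member pays only €3750 − €3159 = €591.

€591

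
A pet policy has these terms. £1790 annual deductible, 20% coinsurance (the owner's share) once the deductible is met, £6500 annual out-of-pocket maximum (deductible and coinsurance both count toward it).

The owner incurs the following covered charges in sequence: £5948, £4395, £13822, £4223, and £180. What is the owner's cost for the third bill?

£2764.40

Claim 1 (£5948): £1790 finishes the deductible; £4158 goes to coinsurance; owner's 20% is £831.60. Owner pays £2621.60; OOP now £2621.60.
Claim 2 (£4395): deductible met; 20% of £4395 = £879. Owner pays £879; OOP now £3500.60.
Claim 3 (£13822): deductible met; 20% of £13822 = £2764.40. Owner pays £2764.40; OOP now £6265.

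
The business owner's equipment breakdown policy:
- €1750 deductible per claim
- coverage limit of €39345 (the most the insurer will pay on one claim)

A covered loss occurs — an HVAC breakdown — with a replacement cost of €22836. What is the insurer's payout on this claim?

Less the €1750 deductible: €22836 − €1750 = €21086.
€21086 ≤ €39345, so the limit doesn't bind; insurer pays €21086.

€21086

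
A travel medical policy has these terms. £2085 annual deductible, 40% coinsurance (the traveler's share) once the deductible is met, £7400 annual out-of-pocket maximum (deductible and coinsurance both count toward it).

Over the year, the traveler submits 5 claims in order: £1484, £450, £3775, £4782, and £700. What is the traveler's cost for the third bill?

£1600.60

#1 (£1484): all of it applies to the deductible. Cost to traveler: £1484. OOP to date £1484.
#2 (£450): fully absorbed by the deductible. Cost to traveler: £450. OOP to date £1934.
#3 (£3775): £151 to deductible, leaving £3624; traveler's 40% is £1449.60. Cost to traveler: £1600.60. OOP to date £3534.60.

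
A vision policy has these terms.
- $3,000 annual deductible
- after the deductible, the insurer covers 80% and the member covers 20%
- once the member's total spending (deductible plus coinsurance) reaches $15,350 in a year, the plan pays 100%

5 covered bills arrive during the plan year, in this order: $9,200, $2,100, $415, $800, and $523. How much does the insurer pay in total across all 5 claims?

$8,030.40

Claim 1 ($9,200): $3,000 finishes the deductible; $6,200 goes to coinsurance; member's 20% is $1,240. Member owes $4,240 (running OOP $4,240). Plan pays $9,200 − $4,240 = $4,960.
Claim 2 ($2,100): deductible already satisfied, so member's share is 20% × $2,100 = $420. Member owes $420 (running OOP $4,660). Insurer: $2,100 − $420 = $1,680.
Claim 3 ($415): deductible already satisfied, so member's share is 20% × $415 = $83. Member pays $83; OOP now $4,743. Plan pays $415 − $83 = $332.
Claim 4 ($800): deductible already satisfied, so member's share is 20% × $800 = $160. Member owes $160 (running OOP $4,903). Plan pays $800 − $160 = $640.
Claim 5 ($523): 20% coinsurance on $523 = $104.60. Cost to member: $104.60. OOP to date $5,007.60. Plan pays $523 − $104.60 = $418.40.
Insurer total: $4,960 + $1,680 + $332 + $640 + $418.40 = $8,030.40.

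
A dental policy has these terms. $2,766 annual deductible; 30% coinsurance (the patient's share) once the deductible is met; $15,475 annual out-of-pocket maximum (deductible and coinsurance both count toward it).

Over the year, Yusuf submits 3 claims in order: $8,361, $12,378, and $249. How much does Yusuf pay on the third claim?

#1 ($8,361): deductible takes $2,766, $5,595 remains; 30% of $5,595 = $1,678.50. Patient pays $4,444.50; OOP now $4,444.50.
#2 ($12,378): deductible met; 30% of $12,378 = $3,713.40. Patient pays $3,713.40; OOP now $8,157.90.
#3 ($249): 30% coinsurance on $249 = $74.70. Patient pays $74.70; OOP now $8,232.60.

$74.70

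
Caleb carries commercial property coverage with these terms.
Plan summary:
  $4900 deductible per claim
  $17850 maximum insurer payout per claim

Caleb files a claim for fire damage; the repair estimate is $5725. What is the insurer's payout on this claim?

After the deductible, $5725 − $4900 = $825 remains.
$825 is within the $17850 limit, so the insurer pays $825.

$825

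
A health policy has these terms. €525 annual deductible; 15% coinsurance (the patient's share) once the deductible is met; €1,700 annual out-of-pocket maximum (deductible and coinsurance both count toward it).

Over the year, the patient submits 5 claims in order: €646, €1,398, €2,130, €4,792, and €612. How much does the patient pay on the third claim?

€319.50

Claim 1 (€646): €525 finishes the deductible; €121 goes to coinsurance; 15% of €121 = €18.15. Cost to patient: €543.15. OOP to date €543.15.
Claim 2 (€1,398): deductible met; 15% of €1,398 = €209.70. Patient pays €209.70; OOP now €752.85.
Claim 3 (€2,130): deductible already satisfied, so patient's share is 15% × €2,130 = €319.50. Patient owes €319.50 (running OOP €1,072.35).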